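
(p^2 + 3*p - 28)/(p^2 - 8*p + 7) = (p^2 + 3*p - 28)/(p^2 - 8*p + 7)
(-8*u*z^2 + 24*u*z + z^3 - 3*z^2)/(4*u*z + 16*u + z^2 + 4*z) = z*(-8*u*z + 24*u + z^2 - 3*z)/(4*u*z + 16*u + z^2 + 4*z)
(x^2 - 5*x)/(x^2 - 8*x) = (x - 5)/(x - 8)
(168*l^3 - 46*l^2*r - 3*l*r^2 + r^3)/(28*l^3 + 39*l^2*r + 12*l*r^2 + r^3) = (24*l^2 - 10*l*r + r^2)/(4*l^2 + 5*l*r + r^2)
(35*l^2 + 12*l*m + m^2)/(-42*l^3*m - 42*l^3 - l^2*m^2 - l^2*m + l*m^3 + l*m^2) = (-35*l^2 - 12*l*m - m^2)/(l*(42*l^2*m + 42*l^2 + l*m^2 + l*m - m^3 - m^2))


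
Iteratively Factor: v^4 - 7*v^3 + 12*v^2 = (v)*(v^3 - 7*v^2 + 12*v) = v*(v - 4)*(v^2 - 3*v) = v*(v - 4)*(v - 3)*(v)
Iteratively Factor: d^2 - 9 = (d - 3)*(d + 3)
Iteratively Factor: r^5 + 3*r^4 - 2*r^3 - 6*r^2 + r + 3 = (r - 1)*(r^4 + 4*r^3 + 2*r^2 - 4*r - 3) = (r - 1)^2*(r^3 + 5*r^2 + 7*r + 3) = (r - 1)^2*(r + 1)*(r^2 + 4*r + 3) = (r - 1)^2*(r + 1)^2*(r + 3)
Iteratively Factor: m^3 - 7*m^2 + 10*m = (m - 5)*(m^2 - 2*m) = (m - 5)*(m - 2)*(m)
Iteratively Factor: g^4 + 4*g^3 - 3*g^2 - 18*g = (g - 2)*(g^3 + 6*g^2 + 9*g) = g*(g - 2)*(g^2 + 6*g + 9) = g*(g - 2)*(g + 3)*(g + 3)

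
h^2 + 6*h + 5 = (h + 1)*(h + 5)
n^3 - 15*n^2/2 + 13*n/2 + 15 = (n - 6)*(n - 5/2)*(n + 1)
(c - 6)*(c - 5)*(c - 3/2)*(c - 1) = c^4 - 27*c^3/2 + 59*c^2 - 183*c/2 + 45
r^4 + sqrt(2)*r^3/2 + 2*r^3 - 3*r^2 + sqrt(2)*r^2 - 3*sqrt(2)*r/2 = r*(r - 1)*(r + 3)*(r + sqrt(2)/2)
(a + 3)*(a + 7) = a^2 + 10*a + 21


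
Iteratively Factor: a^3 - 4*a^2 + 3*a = (a - 3)*(a^2 - a) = a*(a - 3)*(a - 1)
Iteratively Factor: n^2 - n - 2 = (n + 1)*(n - 2)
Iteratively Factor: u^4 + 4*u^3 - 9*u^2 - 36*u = (u - 3)*(u^3 + 7*u^2 + 12*u) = (u - 3)*(u + 4)*(u^2 + 3*u) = (u - 3)*(u + 3)*(u + 4)*(u)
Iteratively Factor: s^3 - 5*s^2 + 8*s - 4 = (s - 2)*(s^2 - 3*s + 2) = (s - 2)^2*(s - 1)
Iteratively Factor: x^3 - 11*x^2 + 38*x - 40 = (x - 4)*(x^2 - 7*x + 10) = (x - 5)*(x - 4)*(x - 2)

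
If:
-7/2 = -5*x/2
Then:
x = 7/5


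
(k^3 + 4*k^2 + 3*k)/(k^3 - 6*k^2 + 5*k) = (k^2 + 4*k + 3)/(k^2 - 6*k + 5)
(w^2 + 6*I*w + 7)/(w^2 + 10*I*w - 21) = (w - I)/(w + 3*I)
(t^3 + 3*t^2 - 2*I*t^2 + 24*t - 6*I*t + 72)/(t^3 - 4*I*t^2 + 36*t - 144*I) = (t^2 + t*(3 + 4*I) + 12*I)/(t^2 + 2*I*t + 24)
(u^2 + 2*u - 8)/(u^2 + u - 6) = (u + 4)/(u + 3)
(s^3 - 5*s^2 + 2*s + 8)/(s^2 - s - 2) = s - 4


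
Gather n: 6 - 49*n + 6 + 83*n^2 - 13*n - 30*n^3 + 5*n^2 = -30*n^3 + 88*n^2 - 62*n + 12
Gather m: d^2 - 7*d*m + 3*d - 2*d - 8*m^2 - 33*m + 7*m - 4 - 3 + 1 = d^2 + d - 8*m^2 + m*(-7*d - 26) - 6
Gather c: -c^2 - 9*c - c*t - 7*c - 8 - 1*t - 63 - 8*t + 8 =-c^2 + c*(-t - 16) - 9*t - 63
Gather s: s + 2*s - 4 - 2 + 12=3*s + 6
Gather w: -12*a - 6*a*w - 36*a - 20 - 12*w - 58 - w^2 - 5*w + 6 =-48*a - w^2 + w*(-6*a - 17) - 72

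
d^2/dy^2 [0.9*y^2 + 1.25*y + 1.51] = 1.80000000000000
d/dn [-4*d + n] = 1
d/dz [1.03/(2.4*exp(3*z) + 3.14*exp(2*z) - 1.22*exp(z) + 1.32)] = (-7.416*exp(2*z) - 6.4684*exp(z) + 1.2566)*exp(z)/(2.4*exp(3*z) + 3.14*exp(2*z) - 1.22*exp(z) + 1.32)^2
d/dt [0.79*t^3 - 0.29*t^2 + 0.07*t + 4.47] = 2.37*t^2 - 0.58*t + 0.07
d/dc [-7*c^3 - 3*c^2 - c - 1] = -21*c^2 - 6*c - 1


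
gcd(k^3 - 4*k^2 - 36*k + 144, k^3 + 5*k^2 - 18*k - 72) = k^2 + 2*k - 24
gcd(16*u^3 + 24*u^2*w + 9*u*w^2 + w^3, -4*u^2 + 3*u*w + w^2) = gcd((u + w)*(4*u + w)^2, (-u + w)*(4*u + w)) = 4*u + w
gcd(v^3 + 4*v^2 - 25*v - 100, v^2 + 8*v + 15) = v + 5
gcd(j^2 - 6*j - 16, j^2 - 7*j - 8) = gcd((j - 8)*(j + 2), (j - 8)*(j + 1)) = j - 8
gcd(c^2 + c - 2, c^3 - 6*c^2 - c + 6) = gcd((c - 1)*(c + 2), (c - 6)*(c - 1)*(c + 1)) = c - 1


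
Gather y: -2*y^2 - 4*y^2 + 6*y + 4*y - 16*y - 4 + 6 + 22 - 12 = -6*y^2 - 6*y + 12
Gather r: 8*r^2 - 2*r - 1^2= 8*r^2 - 2*r - 1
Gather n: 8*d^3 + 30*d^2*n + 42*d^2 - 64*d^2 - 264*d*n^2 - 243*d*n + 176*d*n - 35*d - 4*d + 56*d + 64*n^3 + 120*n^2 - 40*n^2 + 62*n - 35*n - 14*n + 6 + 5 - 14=8*d^3 - 22*d^2 + 17*d + 64*n^3 + n^2*(80 - 264*d) + n*(30*d^2 - 67*d + 13) - 3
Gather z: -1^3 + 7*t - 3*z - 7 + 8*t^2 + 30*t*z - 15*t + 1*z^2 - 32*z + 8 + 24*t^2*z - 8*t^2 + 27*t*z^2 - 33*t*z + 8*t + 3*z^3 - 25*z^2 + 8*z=3*z^3 + z^2*(27*t - 24) + z*(24*t^2 - 3*t - 27)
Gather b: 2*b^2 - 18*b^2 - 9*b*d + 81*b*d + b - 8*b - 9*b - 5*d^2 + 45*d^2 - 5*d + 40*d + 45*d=-16*b^2 + b*(72*d - 16) + 40*d^2 + 80*d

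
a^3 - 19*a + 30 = (a - 3)*(a - 2)*(a + 5)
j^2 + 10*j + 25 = (j + 5)^2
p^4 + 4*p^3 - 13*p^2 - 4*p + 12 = (p - 2)*(p - 1)*(p + 1)*(p + 6)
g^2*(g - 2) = g^3 - 2*g^2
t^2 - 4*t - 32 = (t - 8)*(t + 4)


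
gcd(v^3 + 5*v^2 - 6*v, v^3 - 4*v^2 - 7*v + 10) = v - 1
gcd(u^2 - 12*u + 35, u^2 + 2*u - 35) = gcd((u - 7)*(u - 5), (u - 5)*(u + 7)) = u - 5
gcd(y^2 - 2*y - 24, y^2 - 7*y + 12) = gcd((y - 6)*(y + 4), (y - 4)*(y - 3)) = 1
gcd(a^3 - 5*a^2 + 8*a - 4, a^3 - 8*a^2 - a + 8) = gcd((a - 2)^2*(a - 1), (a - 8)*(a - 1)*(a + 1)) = a - 1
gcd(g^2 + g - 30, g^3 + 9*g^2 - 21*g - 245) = g - 5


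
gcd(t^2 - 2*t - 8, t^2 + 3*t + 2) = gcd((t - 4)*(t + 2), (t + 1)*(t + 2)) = t + 2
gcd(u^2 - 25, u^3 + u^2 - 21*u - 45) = u - 5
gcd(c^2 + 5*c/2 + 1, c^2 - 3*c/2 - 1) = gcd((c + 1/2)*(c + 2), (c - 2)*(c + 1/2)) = c + 1/2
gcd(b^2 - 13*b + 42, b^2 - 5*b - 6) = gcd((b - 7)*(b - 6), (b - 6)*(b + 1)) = b - 6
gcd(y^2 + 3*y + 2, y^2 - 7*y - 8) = y + 1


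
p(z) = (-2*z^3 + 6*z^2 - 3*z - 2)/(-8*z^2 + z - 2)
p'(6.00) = 0.24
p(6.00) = 0.83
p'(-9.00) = 0.25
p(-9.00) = -2.99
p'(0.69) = -1.19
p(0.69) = 0.37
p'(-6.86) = 0.25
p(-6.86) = -2.46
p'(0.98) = -0.55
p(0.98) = 0.12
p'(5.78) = 0.24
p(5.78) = 0.78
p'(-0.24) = 2.91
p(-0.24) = 0.34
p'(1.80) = 0.05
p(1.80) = -0.01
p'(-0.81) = 0.90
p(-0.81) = -0.67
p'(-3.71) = 0.25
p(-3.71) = -1.67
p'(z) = (16*z - 1)*(-2*z^3 + 6*z^2 - 3*z - 2)/(-8*z^2 + z - 2)^2 + (-6*z^2 + 12*z - 3)/(-8*z^2 + z - 2)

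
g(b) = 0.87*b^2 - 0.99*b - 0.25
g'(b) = 1.74*b - 0.99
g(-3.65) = 14.95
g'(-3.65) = -7.34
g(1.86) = 0.92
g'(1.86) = 2.25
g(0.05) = -0.30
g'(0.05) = -0.90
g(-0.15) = -0.08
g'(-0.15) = -1.25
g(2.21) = 1.81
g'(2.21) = 2.86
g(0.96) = -0.40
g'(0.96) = 0.68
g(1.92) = 1.06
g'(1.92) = 2.35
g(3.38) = 6.34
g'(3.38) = 4.89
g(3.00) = 4.61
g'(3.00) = 4.23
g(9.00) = 61.31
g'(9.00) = 14.67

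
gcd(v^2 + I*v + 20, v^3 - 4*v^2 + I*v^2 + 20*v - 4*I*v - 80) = v^2 + I*v + 20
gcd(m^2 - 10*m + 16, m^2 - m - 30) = 1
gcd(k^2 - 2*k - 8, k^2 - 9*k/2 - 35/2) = 1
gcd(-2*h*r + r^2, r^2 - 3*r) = r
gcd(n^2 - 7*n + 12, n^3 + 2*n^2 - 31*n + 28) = n - 4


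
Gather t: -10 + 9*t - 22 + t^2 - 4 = t^2 + 9*t - 36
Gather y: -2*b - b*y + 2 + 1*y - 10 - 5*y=-2*b + y*(-b - 4) - 8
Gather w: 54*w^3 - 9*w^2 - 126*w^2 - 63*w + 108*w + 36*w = 54*w^3 - 135*w^2 + 81*w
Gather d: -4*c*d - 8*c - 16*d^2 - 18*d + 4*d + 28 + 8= -8*c - 16*d^2 + d*(-4*c - 14) + 36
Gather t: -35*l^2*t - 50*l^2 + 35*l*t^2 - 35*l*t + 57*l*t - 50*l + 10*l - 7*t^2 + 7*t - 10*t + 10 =-50*l^2 - 40*l + t^2*(35*l - 7) + t*(-35*l^2 + 22*l - 3) + 10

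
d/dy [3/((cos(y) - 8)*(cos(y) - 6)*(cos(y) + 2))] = 3*(-3*sin(y)^2 - 24*cos(y) + 23)*sin(y)/((cos(y) - 8)^2*(cos(y) - 6)^2*(cos(y) + 2)^2)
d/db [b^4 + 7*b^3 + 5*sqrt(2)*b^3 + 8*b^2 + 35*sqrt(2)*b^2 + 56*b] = 4*b^3 + 21*b^2 + 15*sqrt(2)*b^2 + 16*b + 70*sqrt(2)*b + 56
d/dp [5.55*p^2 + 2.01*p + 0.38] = 11.1*p + 2.01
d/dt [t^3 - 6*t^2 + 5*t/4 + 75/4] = 3*t^2 - 12*t + 5/4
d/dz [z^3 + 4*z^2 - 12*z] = 3*z^2 + 8*z - 12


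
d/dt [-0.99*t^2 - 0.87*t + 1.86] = -1.98*t - 0.87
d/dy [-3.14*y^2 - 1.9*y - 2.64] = -6.28*y - 1.9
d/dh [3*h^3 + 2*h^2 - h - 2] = 9*h^2 + 4*h - 1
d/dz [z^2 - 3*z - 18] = 2*z - 3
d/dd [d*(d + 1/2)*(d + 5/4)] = 3*d^2 + 7*d/2 + 5/8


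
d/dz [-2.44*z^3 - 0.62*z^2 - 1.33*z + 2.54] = -7.32*z^2 - 1.24*z - 1.33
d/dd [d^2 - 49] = 2*d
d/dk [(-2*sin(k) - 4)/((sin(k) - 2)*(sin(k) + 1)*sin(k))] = 2*(2*sin(k)^3 + 5*sin(k)^2 - 4*sin(k) - 4)*cos(k)/((sin(k) - 2)^2*(sin(k) + 1)^2*sin(k)^2)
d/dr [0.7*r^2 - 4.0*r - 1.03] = 1.4*r - 4.0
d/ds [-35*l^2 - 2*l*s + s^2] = -2*l + 2*s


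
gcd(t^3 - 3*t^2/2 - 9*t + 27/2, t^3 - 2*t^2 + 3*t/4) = t - 3/2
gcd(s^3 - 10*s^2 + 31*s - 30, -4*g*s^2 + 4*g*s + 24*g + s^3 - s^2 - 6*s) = s - 3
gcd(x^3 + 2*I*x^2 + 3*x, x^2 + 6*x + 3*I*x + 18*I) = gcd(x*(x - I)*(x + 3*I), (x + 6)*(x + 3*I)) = x + 3*I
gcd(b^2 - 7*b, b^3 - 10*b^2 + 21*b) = b^2 - 7*b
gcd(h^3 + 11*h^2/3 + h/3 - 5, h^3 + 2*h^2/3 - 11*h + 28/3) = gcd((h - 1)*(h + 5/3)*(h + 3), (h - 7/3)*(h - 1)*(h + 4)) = h - 1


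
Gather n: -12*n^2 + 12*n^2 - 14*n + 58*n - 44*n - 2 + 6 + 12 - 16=0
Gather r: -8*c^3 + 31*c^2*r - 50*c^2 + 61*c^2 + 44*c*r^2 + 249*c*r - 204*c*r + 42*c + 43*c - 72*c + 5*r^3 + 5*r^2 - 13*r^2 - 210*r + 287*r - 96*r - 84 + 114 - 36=-8*c^3 + 11*c^2 + 13*c + 5*r^3 + r^2*(44*c - 8) + r*(31*c^2 + 45*c - 19) - 6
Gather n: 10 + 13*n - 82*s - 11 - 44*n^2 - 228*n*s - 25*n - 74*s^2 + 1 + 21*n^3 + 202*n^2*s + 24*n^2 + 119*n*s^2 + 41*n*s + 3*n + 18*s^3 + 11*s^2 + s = 21*n^3 + n^2*(202*s - 20) + n*(119*s^2 - 187*s - 9) + 18*s^3 - 63*s^2 - 81*s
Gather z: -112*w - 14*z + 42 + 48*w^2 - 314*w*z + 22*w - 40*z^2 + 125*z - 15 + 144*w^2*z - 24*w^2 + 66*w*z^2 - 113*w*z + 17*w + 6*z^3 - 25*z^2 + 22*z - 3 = 24*w^2 - 73*w + 6*z^3 + z^2*(66*w - 65) + z*(144*w^2 - 427*w + 133) + 24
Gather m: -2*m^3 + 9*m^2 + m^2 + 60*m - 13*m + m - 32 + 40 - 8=-2*m^3 + 10*m^2 + 48*m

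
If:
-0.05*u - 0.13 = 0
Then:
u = -2.60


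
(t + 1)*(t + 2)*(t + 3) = t^3 + 6*t^2 + 11*t + 6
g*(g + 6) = g^2 + 6*g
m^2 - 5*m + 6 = (m - 3)*(m - 2)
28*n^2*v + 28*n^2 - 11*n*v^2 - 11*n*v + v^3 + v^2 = (-7*n + v)*(-4*n + v)*(v + 1)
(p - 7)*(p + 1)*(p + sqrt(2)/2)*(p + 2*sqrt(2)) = p^4 - 6*p^3 + 5*sqrt(2)*p^3/2 - 15*sqrt(2)*p^2 - 5*p^2 - 35*sqrt(2)*p/2 - 12*p - 14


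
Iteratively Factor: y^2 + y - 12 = (y + 4)*(y - 3)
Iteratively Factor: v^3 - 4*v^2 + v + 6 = (v + 1)*(v^2 - 5*v + 6) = (v - 3)*(v + 1)*(v - 2)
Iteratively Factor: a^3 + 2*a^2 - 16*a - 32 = (a + 2)*(a^2 - 16) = (a - 4)*(a + 2)*(a + 4)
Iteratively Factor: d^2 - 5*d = (d)*(d - 5)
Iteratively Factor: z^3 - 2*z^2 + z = (z - 1)*(z^2 - z) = z*(z - 1)*(z - 1)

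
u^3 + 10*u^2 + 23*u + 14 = (u + 1)*(u + 2)*(u + 7)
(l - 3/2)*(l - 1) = l^2 - 5*l/2 + 3/2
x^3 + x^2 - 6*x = x*(x - 2)*(x + 3)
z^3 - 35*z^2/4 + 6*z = z*(z - 8)*(z - 3/4)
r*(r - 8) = r^2 - 8*r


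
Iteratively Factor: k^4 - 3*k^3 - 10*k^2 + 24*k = (k + 3)*(k^3 - 6*k^2 + 8*k) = k*(k + 3)*(k^2 - 6*k + 8) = k*(k - 4)*(k + 3)*(k - 2)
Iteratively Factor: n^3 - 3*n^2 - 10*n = (n - 5)*(n^2 + 2*n) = n*(n - 5)*(n + 2)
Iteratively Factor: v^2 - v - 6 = (v + 2)*(v - 3)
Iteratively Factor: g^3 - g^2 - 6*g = (g)*(g^2 - g - 6) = g*(g - 3)*(g + 2)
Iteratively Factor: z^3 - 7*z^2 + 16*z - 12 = (z - 2)*(z^2 - 5*z + 6) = (z - 3)*(z - 2)*(z - 2)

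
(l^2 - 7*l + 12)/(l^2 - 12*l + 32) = (l - 3)/(l - 8)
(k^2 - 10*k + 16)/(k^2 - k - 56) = (k - 2)/(k + 7)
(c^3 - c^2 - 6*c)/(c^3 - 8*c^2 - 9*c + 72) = c*(c + 2)/(c^2 - 5*c - 24)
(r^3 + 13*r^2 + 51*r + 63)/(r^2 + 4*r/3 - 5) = 3*(r^2 + 10*r + 21)/(3*r - 5)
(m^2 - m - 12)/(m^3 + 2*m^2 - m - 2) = (m^2 - m - 12)/(m^3 + 2*m^2 - m - 2)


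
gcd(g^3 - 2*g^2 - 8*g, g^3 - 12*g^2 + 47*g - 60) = g - 4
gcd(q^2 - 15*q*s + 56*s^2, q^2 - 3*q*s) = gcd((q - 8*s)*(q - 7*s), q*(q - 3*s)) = 1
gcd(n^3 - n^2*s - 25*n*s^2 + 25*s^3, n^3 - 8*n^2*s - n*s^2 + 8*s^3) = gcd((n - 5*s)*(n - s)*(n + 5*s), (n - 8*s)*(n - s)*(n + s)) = -n + s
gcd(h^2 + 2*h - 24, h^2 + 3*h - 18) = h + 6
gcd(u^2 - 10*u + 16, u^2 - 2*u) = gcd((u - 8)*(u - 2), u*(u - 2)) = u - 2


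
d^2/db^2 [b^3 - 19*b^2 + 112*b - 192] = 6*b - 38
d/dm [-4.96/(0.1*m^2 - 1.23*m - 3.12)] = (0.992*m - 6.1008)/(-0.1*m^2 + 1.23*m + 3.12)^2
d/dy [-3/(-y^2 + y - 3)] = 3*(1 - 2*y)/(y^2 - y + 3)^2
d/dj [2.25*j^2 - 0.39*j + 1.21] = 4.5*j - 0.39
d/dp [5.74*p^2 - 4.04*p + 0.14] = 11.48*p - 4.04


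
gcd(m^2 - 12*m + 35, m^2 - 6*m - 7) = m - 7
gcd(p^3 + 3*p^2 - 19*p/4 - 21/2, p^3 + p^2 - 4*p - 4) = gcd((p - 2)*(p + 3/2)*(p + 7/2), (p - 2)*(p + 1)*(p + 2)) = p - 2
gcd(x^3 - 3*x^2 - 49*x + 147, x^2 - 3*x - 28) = x - 7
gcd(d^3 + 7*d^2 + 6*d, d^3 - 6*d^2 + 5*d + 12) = d + 1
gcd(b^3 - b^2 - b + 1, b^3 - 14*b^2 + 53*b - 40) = b - 1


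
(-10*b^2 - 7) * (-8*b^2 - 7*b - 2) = 80*b^4 + 70*b^3 + 76*b^2 + 49*b + 14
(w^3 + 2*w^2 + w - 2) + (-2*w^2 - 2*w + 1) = w^3 - w - 1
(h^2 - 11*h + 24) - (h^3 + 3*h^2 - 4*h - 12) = -h^3 - 2*h^2 - 7*h + 36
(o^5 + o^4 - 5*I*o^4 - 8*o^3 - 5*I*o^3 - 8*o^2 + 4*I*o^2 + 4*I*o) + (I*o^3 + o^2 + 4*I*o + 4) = o^5 + o^4 - 5*I*o^4 - 8*o^3 - 4*I*o^3 - 7*o^2 + 4*I*o^2 + 8*I*o + 4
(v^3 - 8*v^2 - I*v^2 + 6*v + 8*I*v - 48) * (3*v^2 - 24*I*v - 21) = 3*v^5 - 24*v^4 - 27*I*v^4 - 27*v^3 + 216*I*v^3 + 216*v^2 - 123*I*v^2 - 126*v + 984*I*v + 1008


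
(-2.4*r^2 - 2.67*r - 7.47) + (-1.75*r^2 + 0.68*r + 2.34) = -4.15*r^2 - 1.99*r - 5.13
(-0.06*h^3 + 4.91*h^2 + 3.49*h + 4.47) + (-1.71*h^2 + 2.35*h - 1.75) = -0.06*h^3 + 3.2*h^2 + 5.84*h + 2.72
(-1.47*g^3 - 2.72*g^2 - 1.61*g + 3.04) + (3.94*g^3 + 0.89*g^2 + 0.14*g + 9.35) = 2.47*g^3 - 1.83*g^2 - 1.47*g + 12.39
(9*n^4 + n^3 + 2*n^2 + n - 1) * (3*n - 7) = 27*n^5 - 60*n^4 - n^3 - 11*n^2 - 10*n + 7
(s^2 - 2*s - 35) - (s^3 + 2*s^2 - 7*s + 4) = -s^3 - s^2 + 5*s - 39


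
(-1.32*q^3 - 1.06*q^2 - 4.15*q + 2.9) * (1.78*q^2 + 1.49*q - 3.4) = -2.3496*q^5 - 3.8536*q^4 - 4.4784*q^3 + 2.5825*q^2 + 18.431*q - 9.86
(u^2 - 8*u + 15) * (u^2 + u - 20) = u^4 - 7*u^3 - 13*u^2 + 175*u - 300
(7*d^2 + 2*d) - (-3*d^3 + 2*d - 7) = 3*d^3 + 7*d^2 + 7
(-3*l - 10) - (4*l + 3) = -7*l - 13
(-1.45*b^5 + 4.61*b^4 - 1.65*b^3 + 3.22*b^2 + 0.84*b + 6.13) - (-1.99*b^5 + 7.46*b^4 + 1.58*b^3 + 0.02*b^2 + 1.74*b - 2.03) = 0.54*b^5 - 2.85*b^4 - 3.23*b^3 + 3.2*b^2 - 0.9*b + 8.16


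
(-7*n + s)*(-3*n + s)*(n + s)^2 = 21*n^4 + 32*n^3*s + 2*n^2*s^2 - 8*n*s^3 + s^4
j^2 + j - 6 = (j - 2)*(j + 3)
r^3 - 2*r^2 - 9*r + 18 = (r - 3)*(r - 2)*(r + 3)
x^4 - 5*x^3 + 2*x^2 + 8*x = x*(x - 4)*(x - 2)*(x + 1)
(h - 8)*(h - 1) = h^2 - 9*h + 8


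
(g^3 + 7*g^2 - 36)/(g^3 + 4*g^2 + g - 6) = (g^2 + 4*g - 12)/(g^2 + g - 2)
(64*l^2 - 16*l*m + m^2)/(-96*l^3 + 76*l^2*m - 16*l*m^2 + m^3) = (-8*l + m)/(12*l^2 - 8*l*m + m^2)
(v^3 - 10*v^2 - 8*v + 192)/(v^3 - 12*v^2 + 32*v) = (v^2 - 2*v - 24)/(v*(v - 4))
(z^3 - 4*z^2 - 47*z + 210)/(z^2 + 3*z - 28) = (z^2 - 11*z + 30)/(z - 4)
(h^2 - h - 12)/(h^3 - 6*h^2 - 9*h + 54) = (h - 4)/(h^2 - 9*h + 18)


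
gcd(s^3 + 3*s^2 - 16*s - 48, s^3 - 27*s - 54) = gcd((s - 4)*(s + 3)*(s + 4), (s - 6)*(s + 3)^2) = s + 3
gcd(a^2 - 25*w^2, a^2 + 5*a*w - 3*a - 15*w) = a + 5*w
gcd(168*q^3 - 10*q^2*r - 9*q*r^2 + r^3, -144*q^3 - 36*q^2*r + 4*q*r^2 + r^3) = 24*q^2 + 2*q*r - r^2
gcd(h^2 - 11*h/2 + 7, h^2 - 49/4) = h - 7/2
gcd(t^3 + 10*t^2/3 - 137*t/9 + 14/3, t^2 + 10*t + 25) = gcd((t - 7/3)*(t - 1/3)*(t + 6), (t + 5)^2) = 1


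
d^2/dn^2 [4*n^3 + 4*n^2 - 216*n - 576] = 24*n + 8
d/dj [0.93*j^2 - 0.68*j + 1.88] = 1.86*j - 0.68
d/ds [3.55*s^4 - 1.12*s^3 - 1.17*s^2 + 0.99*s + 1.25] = 14.2*s^3 - 3.36*s^2 - 2.34*s + 0.99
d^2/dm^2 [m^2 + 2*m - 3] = 2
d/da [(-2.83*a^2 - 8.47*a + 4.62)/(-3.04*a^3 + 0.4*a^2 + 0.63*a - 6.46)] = (-8.6032*a^4 - 51.4976*a^3 + 43.7395*a^2 + 32.8676*a + 51.8056)/(9.2416*a^6 - 2.432*a^5 - 3.6704*a^4 + 39.7808*a^3 - 4.7711*a^2 - 8.1396*a + 41.7316)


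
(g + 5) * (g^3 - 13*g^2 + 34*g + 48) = g^4 - 8*g^3 - 31*g^2 + 218*g + 240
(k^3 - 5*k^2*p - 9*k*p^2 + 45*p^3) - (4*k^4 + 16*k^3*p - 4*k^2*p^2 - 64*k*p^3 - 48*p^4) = -4*k^4 - 16*k^3*p + k^3 + 4*k^2*p^2 - 5*k^2*p + 64*k*p^3 - 9*k*p^2 + 48*p^4 + 45*p^3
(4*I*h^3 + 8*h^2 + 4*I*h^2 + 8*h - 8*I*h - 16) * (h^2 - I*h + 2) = 4*I*h^5 + 12*h^4 + 4*I*h^4 + 12*h^3 - 8*I*h^3 - 8*h^2 + 16*h - 32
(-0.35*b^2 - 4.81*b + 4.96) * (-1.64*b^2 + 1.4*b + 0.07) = 0.574*b^4 + 7.3984*b^3 - 14.8929*b^2 + 6.6073*b + 0.3472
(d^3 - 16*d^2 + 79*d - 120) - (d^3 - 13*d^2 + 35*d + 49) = -3*d^2 + 44*d - 169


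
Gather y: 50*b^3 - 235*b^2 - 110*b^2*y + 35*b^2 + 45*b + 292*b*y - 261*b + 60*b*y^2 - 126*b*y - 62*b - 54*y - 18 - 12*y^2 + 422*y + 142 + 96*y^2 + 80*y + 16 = 50*b^3 - 200*b^2 - 278*b + y^2*(60*b + 84) + y*(-110*b^2 + 166*b + 448) + 140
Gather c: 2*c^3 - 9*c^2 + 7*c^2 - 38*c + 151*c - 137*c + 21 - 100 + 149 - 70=2*c^3 - 2*c^2 - 24*c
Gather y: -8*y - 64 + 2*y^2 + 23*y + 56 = 2*y^2 + 15*y - 8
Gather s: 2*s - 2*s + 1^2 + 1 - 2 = 0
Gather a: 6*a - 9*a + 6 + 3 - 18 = -3*a - 9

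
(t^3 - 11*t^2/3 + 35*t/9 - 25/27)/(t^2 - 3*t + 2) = (27*t^3 - 99*t^2 + 105*t - 25)/(27*(t^2 - 3*t + 2))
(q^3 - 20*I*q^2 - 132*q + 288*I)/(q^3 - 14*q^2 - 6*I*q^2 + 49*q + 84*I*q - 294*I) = (q^2 - 14*I*q - 48)/(q^2 - 14*q + 49)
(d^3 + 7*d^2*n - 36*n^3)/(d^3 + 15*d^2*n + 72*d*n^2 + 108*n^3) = (d - 2*n)/(d + 6*n)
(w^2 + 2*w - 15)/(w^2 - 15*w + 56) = (w^2 + 2*w - 15)/(w^2 - 15*w + 56)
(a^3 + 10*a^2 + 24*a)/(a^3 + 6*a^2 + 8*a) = (a + 6)/(a + 2)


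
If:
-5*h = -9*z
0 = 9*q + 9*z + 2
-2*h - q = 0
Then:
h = 2/13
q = -4/13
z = 10/117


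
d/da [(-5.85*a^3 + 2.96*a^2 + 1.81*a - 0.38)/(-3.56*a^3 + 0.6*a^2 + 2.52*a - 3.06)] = (-7.105427357601e-15*a^5 + 7.02760000000001*a^4 - 16.5968*a^3 + 56.0178*a^2 - 17.6592*a - 4.581)/(12.6736*a^6 - 4.272*a^5 - 17.5824*a^4 + 24.8112*a^3 + 2.6784*a^2 - 15.4224*a + 9.3636)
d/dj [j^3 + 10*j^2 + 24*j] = 3*j^2 + 20*j + 24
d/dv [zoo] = 0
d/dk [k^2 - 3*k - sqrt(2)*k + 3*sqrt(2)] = 2*k - 3 - sqrt(2)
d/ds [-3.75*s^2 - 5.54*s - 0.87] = -7.5*s - 5.54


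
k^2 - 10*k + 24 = (k - 6)*(k - 4)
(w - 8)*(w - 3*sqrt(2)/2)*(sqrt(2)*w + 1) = sqrt(2)*w^3 - 8*sqrt(2)*w^2 - 2*w^2 - 3*sqrt(2)*w/2 + 16*w + 12*sqrt(2)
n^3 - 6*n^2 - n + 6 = (n - 6)*(n - 1)*(n + 1)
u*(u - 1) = u^2 - u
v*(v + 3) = v^2 + 3*v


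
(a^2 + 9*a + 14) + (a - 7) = a^2 + 10*a + 7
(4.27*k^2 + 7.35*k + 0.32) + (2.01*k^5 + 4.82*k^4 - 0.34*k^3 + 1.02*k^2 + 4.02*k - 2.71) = 2.01*k^5 + 4.82*k^4 - 0.34*k^3 + 5.29*k^2 + 11.37*k - 2.39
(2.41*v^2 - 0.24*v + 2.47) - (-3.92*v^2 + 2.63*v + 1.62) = 6.33*v^2 - 2.87*v + 0.85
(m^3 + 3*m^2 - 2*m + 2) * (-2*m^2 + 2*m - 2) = -2*m^5 - 4*m^4 + 8*m^3 - 14*m^2 + 8*m - 4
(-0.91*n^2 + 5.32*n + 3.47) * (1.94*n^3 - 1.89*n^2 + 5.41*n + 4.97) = -1.7654*n^5 + 12.0407*n^4 - 8.2461*n^3 + 17.7002*n^2 + 45.2131*n + 17.2459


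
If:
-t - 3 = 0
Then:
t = -3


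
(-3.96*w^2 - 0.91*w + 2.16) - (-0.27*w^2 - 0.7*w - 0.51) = -3.69*w^2 - 0.21*w + 2.67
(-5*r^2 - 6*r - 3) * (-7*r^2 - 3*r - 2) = 35*r^4 + 57*r^3 + 49*r^2 + 21*r + 6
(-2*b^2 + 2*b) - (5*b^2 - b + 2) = -7*b^2 + 3*b - 2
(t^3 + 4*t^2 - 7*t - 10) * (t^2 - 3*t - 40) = t^5 + t^4 - 59*t^3 - 149*t^2 + 310*t + 400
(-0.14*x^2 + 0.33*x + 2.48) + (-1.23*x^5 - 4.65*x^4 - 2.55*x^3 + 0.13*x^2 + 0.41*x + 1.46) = -1.23*x^5 - 4.65*x^4 - 2.55*x^3 - 0.01*x^2 + 0.74*x + 3.94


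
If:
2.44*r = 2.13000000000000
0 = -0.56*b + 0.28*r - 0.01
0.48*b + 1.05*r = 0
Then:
No Solution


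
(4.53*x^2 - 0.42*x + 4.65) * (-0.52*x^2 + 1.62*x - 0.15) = -2.3556*x^4 + 7.557*x^3 - 3.7779*x^2 + 7.596*x - 0.6975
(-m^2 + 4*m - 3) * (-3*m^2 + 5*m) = 3*m^4 - 17*m^3 + 29*m^2 - 15*m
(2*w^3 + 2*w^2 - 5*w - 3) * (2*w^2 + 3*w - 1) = 4*w^5 + 10*w^4 - 6*w^3 - 23*w^2 - 4*w + 3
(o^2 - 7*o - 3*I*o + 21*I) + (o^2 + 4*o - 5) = 2*o^2 - 3*o - 3*I*o - 5 + 21*I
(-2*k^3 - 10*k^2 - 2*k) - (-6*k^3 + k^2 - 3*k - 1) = 4*k^3 - 11*k^2 + k + 1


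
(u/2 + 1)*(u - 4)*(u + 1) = u^3/2 - u^2/2 - 5*u - 4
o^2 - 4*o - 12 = (o - 6)*(o + 2)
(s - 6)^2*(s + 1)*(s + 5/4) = s^4 - 39*s^3/4 + 41*s^2/4 + 66*s + 45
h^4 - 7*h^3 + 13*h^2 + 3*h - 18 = (h - 3)^2*(h - 2)*(h + 1)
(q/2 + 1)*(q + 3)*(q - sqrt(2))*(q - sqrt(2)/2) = q^4/2 - 3*sqrt(2)*q^3/4 + 5*q^3/2 - 15*sqrt(2)*q^2/4 + 7*q^2/2 - 9*sqrt(2)*q/2 + 5*q/2 + 3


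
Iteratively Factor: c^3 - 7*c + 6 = (c - 1)*(c^2 + c - 6) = (c - 1)*(c + 3)*(c - 2)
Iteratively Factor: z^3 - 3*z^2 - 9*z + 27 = (z - 3)*(z^2 - 9) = (z - 3)*(z + 3)*(z - 3)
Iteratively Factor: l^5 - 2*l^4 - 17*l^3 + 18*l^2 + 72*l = (l + 2)*(l^4 - 4*l^3 - 9*l^2 + 36*l) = (l + 2)*(l + 3)*(l^3 - 7*l^2 + 12*l) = (l - 4)*(l + 2)*(l + 3)*(l^2 - 3*l) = l*(l - 4)*(l + 2)*(l + 3)*(l - 3)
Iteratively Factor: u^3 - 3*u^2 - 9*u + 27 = (u - 3)*(u^2 - 9) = (u - 3)*(u + 3)*(u - 3)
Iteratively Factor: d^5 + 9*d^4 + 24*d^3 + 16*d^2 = (d + 1)*(d^4 + 8*d^3 + 16*d^2) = d*(d + 1)*(d^3 + 8*d^2 + 16*d) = d*(d + 1)*(d + 4)*(d^2 + 4*d) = d^2*(d + 1)*(d + 4)*(d + 4)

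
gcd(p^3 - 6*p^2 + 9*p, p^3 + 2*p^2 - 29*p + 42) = p - 3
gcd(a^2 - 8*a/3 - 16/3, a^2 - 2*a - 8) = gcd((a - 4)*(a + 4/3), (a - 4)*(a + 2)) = a - 4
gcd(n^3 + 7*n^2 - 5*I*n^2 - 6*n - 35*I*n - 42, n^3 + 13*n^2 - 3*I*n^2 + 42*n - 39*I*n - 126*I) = n^2 + n*(7 - 3*I) - 21*I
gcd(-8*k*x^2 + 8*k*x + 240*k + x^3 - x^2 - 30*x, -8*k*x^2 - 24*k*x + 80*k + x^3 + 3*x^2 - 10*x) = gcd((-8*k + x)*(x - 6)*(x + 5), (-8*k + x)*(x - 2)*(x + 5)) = -8*k*x - 40*k + x^2 + 5*x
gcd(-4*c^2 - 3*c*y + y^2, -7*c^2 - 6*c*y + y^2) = c + y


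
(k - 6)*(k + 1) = k^2 - 5*k - 6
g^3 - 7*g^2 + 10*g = g*(g - 5)*(g - 2)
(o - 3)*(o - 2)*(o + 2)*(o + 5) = o^4 + 2*o^3 - 19*o^2 - 8*o + 60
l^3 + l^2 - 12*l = l*(l - 3)*(l + 4)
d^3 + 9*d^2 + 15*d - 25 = (d - 1)*(d + 5)^2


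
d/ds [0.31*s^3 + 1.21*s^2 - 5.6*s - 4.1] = 0.93*s^2 + 2.42*s - 5.6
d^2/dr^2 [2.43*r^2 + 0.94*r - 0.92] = 4.86000000000000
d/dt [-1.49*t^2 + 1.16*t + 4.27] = 1.16 - 2.98*t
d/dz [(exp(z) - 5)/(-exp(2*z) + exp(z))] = (exp(2*z) - 10*exp(z) + 5)*exp(-z)/(exp(2*z) - 2*exp(z) + 1)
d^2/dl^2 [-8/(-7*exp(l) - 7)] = 8*(exp(l) - 1)*exp(l)/(7*(exp(l) + 1)^3)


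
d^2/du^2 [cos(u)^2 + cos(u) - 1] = -cos(u) - 2*cos(2*u)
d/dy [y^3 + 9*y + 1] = 3*y^2 + 9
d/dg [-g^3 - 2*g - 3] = -3*g^2 - 2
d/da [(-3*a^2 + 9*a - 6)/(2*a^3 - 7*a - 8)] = 3*((2*a - 3)*(-2*a^3 + 7*a + 8) + (6*a^2 - 7)*(a^2 - 3*a + 2))/(-2*a^3 + 7*a + 8)^2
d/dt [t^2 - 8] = 2*t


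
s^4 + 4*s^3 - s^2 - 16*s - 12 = (s - 2)*(s + 1)*(s + 2)*(s + 3)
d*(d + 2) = d^2 + 2*d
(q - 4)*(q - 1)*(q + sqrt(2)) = q^3 - 5*q^2 + sqrt(2)*q^2 - 5*sqrt(2)*q + 4*q + 4*sqrt(2)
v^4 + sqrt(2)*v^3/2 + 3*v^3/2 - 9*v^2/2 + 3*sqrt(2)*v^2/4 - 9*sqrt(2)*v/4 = v*(v - 3/2)*(v + 3)*(v + sqrt(2)/2)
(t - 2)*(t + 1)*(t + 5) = t^3 + 4*t^2 - 7*t - 10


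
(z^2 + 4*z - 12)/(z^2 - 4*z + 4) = (z + 6)/(z - 2)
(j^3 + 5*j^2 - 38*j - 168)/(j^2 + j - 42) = j + 4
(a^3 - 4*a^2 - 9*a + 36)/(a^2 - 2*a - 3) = (a^2 - a - 12)/(a + 1)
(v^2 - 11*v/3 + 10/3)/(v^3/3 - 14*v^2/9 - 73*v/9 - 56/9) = 3*(-3*v^2 + 11*v - 10)/(-3*v^3 + 14*v^2 + 73*v + 56)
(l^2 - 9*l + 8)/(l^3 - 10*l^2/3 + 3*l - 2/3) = 3*(l - 8)/(3*l^2 - 7*l + 2)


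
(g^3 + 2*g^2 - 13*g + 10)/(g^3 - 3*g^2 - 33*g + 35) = (g - 2)/(g - 7)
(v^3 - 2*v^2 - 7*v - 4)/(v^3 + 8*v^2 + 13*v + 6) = (v - 4)/(v + 6)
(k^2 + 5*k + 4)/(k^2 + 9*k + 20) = (k + 1)/(k + 5)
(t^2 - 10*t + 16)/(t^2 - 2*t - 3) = (-t^2 + 10*t - 16)/(-t^2 + 2*t + 3)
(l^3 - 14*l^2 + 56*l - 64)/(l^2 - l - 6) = (-l^3 + 14*l^2 - 56*l + 64)/(-l^2 + l + 6)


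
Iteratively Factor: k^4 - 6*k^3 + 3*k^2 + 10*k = (k + 1)*(k^3 - 7*k^2 + 10*k) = k*(k + 1)*(k^2 - 7*k + 10) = k*(k - 2)*(k + 1)*(k - 5)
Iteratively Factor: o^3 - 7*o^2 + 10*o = (o - 5)*(o^2 - 2*o) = (o - 5)*(o - 2)*(o)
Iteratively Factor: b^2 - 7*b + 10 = (b - 5)*(b - 2)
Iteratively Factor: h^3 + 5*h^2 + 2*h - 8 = (h - 1)*(h^2 + 6*h + 8) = (h - 1)*(h + 4)*(h + 2)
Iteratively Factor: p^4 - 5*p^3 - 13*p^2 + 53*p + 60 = (p - 4)*(p^3 - p^2 - 17*p - 15) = (p - 4)*(p + 1)*(p^2 - 2*p - 15) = (p - 4)*(p + 1)*(p + 3)*(p - 5)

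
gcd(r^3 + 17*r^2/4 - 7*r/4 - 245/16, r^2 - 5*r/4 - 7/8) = r - 7/4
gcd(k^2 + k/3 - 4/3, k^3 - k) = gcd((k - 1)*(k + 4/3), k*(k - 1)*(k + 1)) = k - 1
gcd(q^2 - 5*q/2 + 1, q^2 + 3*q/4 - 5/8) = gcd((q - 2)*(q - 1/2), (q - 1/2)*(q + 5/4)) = q - 1/2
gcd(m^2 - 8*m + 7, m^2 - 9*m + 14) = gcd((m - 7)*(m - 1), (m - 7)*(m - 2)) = m - 7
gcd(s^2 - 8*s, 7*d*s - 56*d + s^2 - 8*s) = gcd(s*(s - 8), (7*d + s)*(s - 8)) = s - 8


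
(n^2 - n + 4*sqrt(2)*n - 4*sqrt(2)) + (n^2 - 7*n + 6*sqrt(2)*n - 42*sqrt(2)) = 2*n^2 - 8*n + 10*sqrt(2)*n - 46*sqrt(2)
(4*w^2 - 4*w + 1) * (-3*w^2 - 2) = -12*w^4 + 12*w^3 - 11*w^2 + 8*w - 2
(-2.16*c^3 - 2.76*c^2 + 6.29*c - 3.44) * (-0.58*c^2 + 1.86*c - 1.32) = 1.2528*c^5 - 2.4168*c^4 - 5.9306*c^3 + 17.3378*c^2 - 14.7012*c + 4.5408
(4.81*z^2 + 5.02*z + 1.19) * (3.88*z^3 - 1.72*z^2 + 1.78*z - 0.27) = 18.6628*z^5 + 11.2044*z^4 + 4.5446*z^3 + 5.5901*z^2 + 0.7628*z - 0.3213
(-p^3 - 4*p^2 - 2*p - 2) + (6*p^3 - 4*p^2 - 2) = 5*p^3 - 8*p^2 - 2*p - 4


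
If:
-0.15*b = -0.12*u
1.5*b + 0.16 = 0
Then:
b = -0.11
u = -0.13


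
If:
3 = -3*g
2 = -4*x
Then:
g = -1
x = -1/2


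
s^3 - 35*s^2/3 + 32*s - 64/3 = (s - 8)*(s - 8/3)*(s - 1)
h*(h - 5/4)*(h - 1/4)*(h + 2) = h^4 + h^3/2 - 43*h^2/16 + 5*h/8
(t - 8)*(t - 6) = t^2 - 14*t + 48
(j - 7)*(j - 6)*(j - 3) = j^3 - 16*j^2 + 81*j - 126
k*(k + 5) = k^2 + 5*k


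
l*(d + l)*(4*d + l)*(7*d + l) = 28*d^3*l + 39*d^2*l^2 + 12*d*l^3 + l^4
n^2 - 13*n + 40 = (n - 8)*(n - 5)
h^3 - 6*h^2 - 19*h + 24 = (h - 8)*(h - 1)*(h + 3)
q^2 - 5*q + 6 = (q - 3)*(q - 2)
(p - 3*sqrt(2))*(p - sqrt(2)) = p^2 - 4*sqrt(2)*p + 6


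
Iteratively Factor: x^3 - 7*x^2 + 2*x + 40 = (x + 2)*(x^2 - 9*x + 20) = (x - 5)*(x + 2)*(x - 4)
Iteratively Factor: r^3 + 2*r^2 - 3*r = (r - 1)*(r^2 + 3*r) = r*(r - 1)*(r + 3)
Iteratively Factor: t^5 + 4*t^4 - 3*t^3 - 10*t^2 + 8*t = (t - 1)*(t^4 + 5*t^3 + 2*t^2 - 8*t) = (t - 1)*(t + 4)*(t^3 + t^2 - 2*t) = (t - 1)^2*(t + 4)*(t^2 + 2*t) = (t - 1)^2*(t + 2)*(t + 4)*(t)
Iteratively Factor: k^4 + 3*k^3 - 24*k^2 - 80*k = (k)*(k^3 + 3*k^2 - 24*k - 80) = k*(k + 4)*(k^2 - k - 20) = k*(k + 4)^2*(k - 5)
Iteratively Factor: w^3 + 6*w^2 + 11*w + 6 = (w + 3)*(w^2 + 3*w + 2) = (w + 2)*(w + 3)*(w + 1)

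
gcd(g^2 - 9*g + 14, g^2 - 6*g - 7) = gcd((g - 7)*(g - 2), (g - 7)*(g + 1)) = g - 7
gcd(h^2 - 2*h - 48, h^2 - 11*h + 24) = h - 8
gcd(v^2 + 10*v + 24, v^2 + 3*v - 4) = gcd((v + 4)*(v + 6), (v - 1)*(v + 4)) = v + 4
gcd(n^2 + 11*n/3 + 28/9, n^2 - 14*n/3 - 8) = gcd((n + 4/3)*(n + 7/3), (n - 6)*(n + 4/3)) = n + 4/3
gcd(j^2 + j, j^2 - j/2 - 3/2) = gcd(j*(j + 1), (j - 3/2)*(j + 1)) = j + 1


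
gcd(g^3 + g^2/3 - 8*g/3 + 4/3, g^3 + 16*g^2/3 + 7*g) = 1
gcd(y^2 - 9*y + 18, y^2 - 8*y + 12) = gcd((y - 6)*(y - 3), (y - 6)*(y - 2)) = y - 6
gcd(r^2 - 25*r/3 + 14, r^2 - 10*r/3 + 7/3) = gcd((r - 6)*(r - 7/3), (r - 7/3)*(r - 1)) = r - 7/3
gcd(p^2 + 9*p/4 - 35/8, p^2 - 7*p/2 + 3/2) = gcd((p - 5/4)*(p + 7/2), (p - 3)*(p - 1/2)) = 1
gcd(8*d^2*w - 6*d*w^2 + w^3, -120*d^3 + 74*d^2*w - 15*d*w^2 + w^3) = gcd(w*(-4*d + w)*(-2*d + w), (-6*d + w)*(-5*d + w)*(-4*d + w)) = -4*d + w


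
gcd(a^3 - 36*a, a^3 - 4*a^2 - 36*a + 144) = a^2 - 36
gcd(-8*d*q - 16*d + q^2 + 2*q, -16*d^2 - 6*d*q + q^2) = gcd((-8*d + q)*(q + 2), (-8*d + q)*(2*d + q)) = -8*d + q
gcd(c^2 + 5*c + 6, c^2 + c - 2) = c + 2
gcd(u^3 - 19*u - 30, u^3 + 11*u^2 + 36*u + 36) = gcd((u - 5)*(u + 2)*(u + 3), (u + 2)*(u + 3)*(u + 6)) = u^2 + 5*u + 6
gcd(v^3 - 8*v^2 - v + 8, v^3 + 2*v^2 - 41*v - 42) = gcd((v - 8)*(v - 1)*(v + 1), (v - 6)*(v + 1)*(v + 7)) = v + 1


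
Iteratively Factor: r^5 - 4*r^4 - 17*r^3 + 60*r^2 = (r + 4)*(r^4 - 8*r^3 + 15*r^2) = (r - 3)*(r + 4)*(r^3 - 5*r^2) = r*(r - 3)*(r + 4)*(r^2 - 5*r) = r^2*(r - 3)*(r + 4)*(r - 5)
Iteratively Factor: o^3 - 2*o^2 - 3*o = (o + 1)*(o^2 - 3*o) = o*(o + 1)*(o - 3)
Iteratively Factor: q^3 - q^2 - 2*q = (q + 1)*(q^2 - 2*q) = q*(q + 1)*(q - 2)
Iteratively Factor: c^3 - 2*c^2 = (c - 2)*(c^2) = c*(c - 2)*(c)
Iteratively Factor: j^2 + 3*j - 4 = (j - 1)*(j + 4)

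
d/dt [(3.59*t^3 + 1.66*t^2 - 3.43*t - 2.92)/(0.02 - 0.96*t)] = (-6.8928*t^3 - 1.3782*t^2 + 0.0663999999999998*t - 2.8718)/(0.9216*t^2 - 0.0384*t + 0.0004)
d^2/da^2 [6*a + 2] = 0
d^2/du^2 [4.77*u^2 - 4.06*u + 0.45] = 9.54000000000000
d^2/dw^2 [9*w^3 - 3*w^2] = 54*w - 6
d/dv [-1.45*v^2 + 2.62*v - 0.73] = 2.62 - 2.9*v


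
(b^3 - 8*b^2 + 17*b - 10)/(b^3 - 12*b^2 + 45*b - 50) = (b - 1)/(b - 5)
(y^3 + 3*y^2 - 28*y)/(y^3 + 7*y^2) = (y - 4)/y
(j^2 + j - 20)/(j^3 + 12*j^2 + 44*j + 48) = (j^2 + j - 20)/(j^3 + 12*j^2 + 44*j + 48)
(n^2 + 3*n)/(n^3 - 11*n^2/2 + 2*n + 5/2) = 2*n*(n + 3)/(2*n^3 - 11*n^2 + 4*n + 5)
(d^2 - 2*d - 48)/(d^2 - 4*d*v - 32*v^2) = (-d^2 + 2*d + 48)/(-d^2 + 4*d*v + 32*v^2)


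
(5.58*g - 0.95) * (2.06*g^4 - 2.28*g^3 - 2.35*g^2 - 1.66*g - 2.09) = 11.4948*g^5 - 14.6794*g^4 - 10.947*g^3 - 7.0303*g^2 - 10.0852*g + 1.9855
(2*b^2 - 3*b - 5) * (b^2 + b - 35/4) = 2*b^4 - b^3 - 51*b^2/2 + 85*b/4 + 175/4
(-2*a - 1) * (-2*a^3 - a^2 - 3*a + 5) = 4*a^4 + 4*a^3 + 7*a^2 - 7*a - 5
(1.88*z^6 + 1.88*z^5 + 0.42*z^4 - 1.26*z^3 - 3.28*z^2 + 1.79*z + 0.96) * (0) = 0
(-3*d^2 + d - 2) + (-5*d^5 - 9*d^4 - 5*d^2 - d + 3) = -5*d^5 - 9*d^4 - 8*d^2 + 1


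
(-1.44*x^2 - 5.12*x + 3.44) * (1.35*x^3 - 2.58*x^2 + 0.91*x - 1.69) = -1.944*x^5 - 3.1968*x^4 + 16.5432*x^3 - 11.1008*x^2 + 11.7832*x - 5.8136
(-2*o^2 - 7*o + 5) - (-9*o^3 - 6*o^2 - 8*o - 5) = 9*o^3 + 4*o^2 + o + 10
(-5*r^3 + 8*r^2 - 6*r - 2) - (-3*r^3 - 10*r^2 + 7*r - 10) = -2*r^3 + 18*r^2 - 13*r + 8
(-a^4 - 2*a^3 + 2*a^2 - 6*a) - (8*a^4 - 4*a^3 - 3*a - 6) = -9*a^4 + 2*a^3 + 2*a^2 - 3*a + 6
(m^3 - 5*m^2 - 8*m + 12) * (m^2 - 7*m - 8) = m^5 - 12*m^4 + 19*m^3 + 108*m^2 - 20*m - 96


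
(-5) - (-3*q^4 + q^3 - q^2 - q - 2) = 3*q^4 - q^3 + q^2 + q - 3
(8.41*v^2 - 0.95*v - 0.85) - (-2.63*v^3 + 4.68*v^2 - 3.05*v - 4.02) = 2.63*v^3 + 3.73*v^2 + 2.1*v + 3.17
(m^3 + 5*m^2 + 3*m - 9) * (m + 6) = m^4 + 11*m^3 + 33*m^2 + 9*m - 54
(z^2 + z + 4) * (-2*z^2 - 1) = -2*z^4 - 2*z^3 - 9*z^2 - z - 4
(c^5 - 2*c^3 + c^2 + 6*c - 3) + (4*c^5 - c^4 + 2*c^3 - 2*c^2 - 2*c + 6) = 5*c^5 - c^4 - c^2 + 4*c + 3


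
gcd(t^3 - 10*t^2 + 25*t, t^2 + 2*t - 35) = t - 5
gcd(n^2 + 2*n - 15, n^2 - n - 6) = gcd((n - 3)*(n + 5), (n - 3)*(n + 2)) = n - 3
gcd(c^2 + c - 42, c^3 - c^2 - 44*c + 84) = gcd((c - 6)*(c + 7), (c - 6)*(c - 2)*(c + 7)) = c^2 + c - 42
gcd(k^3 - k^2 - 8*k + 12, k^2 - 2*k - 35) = 1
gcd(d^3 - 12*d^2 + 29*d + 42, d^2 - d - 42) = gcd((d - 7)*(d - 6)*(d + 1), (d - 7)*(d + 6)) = d - 7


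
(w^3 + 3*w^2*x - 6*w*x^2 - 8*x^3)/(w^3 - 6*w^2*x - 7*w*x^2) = (-w^2 - 2*w*x + 8*x^2)/(w*(-w + 7*x))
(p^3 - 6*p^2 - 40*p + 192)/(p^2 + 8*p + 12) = (p^2 - 12*p + 32)/(p + 2)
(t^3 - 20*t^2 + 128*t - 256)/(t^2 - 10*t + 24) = (t^2 - 16*t + 64)/(t - 6)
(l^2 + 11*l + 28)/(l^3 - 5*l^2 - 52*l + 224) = (l + 4)/(l^2 - 12*l + 32)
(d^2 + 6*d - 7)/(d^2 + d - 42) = (d - 1)/(d - 6)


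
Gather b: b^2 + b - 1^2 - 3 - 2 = b^2 + b - 6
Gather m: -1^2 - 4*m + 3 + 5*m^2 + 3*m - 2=5*m^2 - m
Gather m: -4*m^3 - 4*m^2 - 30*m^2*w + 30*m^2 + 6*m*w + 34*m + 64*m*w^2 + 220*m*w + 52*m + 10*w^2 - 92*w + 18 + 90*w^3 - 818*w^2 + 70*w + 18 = -4*m^3 + m^2*(26 - 30*w) + m*(64*w^2 + 226*w + 86) + 90*w^3 - 808*w^2 - 22*w + 36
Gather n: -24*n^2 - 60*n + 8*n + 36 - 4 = -24*n^2 - 52*n + 32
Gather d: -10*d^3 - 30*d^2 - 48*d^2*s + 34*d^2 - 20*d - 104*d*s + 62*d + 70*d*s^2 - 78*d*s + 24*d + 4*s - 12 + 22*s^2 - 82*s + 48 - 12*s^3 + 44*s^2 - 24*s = -10*d^3 + d^2*(4 - 48*s) + d*(70*s^2 - 182*s + 66) - 12*s^3 + 66*s^2 - 102*s + 36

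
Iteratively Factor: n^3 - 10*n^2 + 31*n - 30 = (n - 3)*(n^2 - 7*n + 10) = (n - 3)*(n - 2)*(n - 5)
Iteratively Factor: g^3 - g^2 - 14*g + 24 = (g + 4)*(g^2 - 5*g + 6) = (g - 3)*(g + 4)*(g - 2)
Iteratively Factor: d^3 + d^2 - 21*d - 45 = (d + 3)*(d^2 - 2*d - 15) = (d - 5)*(d + 3)*(d + 3)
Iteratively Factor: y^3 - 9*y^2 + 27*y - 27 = (y - 3)*(y^2 - 6*y + 9) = (y - 3)^2*(y - 3)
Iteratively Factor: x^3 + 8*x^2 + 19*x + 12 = (x + 4)*(x^2 + 4*x + 3) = (x + 1)*(x + 4)*(x + 3)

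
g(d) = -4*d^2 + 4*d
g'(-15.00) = 124.00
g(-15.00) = -960.00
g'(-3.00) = 28.00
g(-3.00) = -48.00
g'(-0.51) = 8.08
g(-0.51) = -3.08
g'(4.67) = -33.36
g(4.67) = -68.56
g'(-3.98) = 35.84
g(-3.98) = -79.28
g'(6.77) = -50.16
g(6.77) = -156.25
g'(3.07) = -20.56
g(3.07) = -25.42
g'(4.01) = -28.08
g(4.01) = -48.28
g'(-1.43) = 15.44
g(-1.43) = -13.90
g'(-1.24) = 13.92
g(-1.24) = -11.11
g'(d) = 4 - 8*d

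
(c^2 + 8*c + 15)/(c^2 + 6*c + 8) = (c^2 + 8*c + 15)/(c^2 + 6*c + 8)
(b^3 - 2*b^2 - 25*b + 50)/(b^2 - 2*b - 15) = (b^2 + 3*b - 10)/(b + 3)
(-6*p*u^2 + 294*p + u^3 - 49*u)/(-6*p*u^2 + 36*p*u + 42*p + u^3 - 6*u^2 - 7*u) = (u + 7)/(u + 1)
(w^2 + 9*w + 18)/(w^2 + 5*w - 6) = (w + 3)/(w - 1)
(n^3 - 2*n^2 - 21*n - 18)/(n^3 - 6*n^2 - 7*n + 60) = (n^2 - 5*n - 6)/(n^2 - 9*n + 20)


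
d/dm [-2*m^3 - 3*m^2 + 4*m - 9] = -6*m^2 - 6*m + 4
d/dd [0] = 0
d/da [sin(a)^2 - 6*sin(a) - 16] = 2*(sin(a) - 3)*cos(a)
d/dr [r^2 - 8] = 2*r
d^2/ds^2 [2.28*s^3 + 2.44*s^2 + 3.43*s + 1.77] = 13.68*s + 4.88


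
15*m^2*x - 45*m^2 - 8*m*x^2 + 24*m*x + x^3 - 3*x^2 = (-5*m + x)*(-3*m + x)*(x - 3)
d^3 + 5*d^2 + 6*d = d*(d + 2)*(d + 3)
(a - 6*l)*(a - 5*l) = a^2 - 11*a*l + 30*l^2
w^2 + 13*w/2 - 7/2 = (w - 1/2)*(w + 7)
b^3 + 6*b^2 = b^2*(b + 6)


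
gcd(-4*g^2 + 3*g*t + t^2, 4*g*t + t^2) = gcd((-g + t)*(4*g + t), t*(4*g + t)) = 4*g + t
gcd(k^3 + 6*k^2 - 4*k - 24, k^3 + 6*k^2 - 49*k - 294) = k + 6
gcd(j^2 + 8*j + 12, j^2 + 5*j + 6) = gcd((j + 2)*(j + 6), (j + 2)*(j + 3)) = j + 2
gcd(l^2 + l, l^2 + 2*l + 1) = l + 1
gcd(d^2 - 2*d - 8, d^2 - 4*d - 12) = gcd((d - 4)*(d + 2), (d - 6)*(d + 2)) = d + 2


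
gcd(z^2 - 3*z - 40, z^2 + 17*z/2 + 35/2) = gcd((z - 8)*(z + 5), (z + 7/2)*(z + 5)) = z + 5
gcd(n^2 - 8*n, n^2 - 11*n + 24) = n - 8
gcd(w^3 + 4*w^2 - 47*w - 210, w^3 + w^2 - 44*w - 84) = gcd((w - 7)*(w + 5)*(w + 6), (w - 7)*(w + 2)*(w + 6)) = w^2 - w - 42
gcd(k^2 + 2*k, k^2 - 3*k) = k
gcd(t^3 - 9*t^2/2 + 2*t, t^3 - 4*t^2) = t^2 - 4*t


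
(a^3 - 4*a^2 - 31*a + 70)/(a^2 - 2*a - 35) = a - 2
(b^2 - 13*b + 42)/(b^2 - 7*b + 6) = (b - 7)/(b - 1)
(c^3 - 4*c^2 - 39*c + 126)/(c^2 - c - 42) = c - 3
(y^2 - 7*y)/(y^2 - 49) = y/(y + 7)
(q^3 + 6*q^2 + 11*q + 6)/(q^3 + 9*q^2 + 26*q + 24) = (q + 1)/(q + 4)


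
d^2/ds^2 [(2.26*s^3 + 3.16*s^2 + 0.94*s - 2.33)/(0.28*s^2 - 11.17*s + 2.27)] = (-2.22044604925031e-16*s^5 + 1.4210854715202e-14*s^4 + 580.996339999999*s^3 - 356.973012*s^2 + 110.012388*s - 498.225758)/(0.021952*s^6 - 2.627184*s^5 + 105.33978*s^4 - 1436.266525*s^3 + 854.004645*s^2 - 172.673679*s + 11.697083)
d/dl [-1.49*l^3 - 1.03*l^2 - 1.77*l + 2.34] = -4.47*l^2 - 2.06*l - 1.77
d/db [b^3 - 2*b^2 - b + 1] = 3*b^2 - 4*b - 1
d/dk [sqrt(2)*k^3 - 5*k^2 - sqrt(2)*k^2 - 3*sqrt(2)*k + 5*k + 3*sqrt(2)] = 3*sqrt(2)*k^2 - 10*k - 2*sqrt(2)*k - 3*sqrt(2) + 5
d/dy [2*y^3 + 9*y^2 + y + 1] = 6*y^2 + 18*y + 1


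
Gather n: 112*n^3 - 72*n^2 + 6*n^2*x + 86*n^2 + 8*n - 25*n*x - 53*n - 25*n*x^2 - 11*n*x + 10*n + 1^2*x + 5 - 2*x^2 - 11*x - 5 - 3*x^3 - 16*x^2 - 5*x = 112*n^3 + n^2*(6*x + 14) + n*(-25*x^2 - 36*x - 35) - 3*x^3 - 18*x^2 - 15*x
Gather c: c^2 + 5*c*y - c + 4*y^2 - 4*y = c^2 + c*(5*y - 1) + 4*y^2 - 4*y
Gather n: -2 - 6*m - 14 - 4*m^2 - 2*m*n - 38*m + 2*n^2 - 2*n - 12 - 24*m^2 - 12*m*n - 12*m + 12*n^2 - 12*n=-28*m^2 - 56*m + 14*n^2 + n*(-14*m - 14) - 28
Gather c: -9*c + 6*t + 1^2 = -9*c + 6*t + 1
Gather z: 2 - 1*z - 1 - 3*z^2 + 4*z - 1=-3*z^2 + 3*z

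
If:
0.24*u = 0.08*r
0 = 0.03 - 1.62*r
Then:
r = 0.02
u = 0.01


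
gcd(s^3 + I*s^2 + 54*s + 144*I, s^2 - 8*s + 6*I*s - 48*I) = s + 6*I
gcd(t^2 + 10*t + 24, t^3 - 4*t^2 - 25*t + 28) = t + 4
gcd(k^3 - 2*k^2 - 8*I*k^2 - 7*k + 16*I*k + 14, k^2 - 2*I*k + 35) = k - 7*I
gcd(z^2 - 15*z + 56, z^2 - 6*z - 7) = z - 7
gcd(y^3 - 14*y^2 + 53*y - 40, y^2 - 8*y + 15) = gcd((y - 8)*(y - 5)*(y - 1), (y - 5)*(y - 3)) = y - 5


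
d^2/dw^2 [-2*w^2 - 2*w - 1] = -4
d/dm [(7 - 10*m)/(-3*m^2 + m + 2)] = (30*m^2 - 10*m - (6*m - 1)*(10*m - 7) - 20)/(-3*m^2 + m + 2)^2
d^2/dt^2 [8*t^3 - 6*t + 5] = 48*t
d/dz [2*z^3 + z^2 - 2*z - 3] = 6*z^2 + 2*z - 2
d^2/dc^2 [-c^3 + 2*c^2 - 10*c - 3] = 4 - 6*c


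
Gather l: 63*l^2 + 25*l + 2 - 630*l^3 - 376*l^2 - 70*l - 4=-630*l^3 - 313*l^2 - 45*l - 2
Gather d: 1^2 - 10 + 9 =0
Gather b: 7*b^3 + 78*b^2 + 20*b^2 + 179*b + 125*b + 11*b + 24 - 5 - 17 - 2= 7*b^3 + 98*b^2 + 315*b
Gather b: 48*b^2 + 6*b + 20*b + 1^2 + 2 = 48*b^2 + 26*b + 3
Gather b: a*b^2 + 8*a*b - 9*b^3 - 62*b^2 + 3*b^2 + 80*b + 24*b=-9*b^3 + b^2*(a - 59) + b*(8*a + 104)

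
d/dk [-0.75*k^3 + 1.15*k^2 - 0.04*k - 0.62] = -2.25*k^2 + 2.3*k - 0.04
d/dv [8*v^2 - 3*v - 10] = 16*v - 3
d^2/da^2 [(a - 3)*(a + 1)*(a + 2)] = 6*a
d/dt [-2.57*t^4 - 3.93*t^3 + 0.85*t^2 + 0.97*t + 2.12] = -10.28*t^3 - 11.79*t^2 + 1.7*t + 0.97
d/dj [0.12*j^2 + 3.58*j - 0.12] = 0.24*j + 3.58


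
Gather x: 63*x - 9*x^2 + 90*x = -9*x^2 + 153*x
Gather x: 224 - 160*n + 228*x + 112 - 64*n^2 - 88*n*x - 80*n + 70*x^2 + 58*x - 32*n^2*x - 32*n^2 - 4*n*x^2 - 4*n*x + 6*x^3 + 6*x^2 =-96*n^2 - 240*n + 6*x^3 + x^2*(76 - 4*n) + x*(-32*n^2 - 92*n + 286) + 336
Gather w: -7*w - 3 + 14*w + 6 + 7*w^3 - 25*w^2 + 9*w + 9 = 7*w^3 - 25*w^2 + 16*w + 12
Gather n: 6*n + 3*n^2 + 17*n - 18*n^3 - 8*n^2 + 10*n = -18*n^3 - 5*n^2 + 33*n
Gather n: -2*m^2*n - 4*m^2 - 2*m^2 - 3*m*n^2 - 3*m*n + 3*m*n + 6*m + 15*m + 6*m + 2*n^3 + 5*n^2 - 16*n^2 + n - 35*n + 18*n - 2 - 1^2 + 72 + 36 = -6*m^2 + 27*m + 2*n^3 + n^2*(-3*m - 11) + n*(-2*m^2 - 16) + 105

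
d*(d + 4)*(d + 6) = d^3 + 10*d^2 + 24*d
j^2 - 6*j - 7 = (j - 7)*(j + 1)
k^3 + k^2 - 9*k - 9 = (k - 3)*(k + 1)*(k + 3)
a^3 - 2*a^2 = a^2*(a - 2)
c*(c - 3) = c^2 - 3*c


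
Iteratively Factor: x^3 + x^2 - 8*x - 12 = (x - 3)*(x^2 + 4*x + 4) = (x - 3)*(x + 2)*(x + 2)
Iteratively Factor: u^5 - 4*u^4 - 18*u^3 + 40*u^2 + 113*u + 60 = (u + 1)*(u^4 - 5*u^3 - 13*u^2 + 53*u + 60) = (u + 1)*(u + 3)*(u^3 - 8*u^2 + 11*u + 20) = (u - 4)*(u + 1)*(u + 3)*(u^2 - 4*u - 5) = (u - 4)*(u + 1)^2*(u + 3)*(u - 5)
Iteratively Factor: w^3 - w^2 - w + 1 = (w + 1)*(w^2 - 2*w + 1) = (w - 1)*(w + 1)*(w - 1)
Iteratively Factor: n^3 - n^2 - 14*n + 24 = (n - 3)*(n^2 + 2*n - 8) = (n - 3)*(n - 2)*(n + 4)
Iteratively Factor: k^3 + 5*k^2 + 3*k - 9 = (k + 3)*(k^2 + 2*k - 3) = (k - 1)*(k + 3)*(k + 3)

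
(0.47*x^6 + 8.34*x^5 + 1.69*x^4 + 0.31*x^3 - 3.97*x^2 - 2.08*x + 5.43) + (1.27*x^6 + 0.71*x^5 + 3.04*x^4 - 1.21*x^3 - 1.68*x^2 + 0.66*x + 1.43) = 1.74*x^6 + 9.05*x^5 + 4.73*x^4 - 0.9*x^3 - 5.65*x^2 - 1.42*x + 6.86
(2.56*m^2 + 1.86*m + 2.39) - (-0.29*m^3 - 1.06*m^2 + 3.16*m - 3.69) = 0.29*m^3 + 3.62*m^2 - 1.3*m + 6.08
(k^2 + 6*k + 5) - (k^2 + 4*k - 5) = 2*k + 10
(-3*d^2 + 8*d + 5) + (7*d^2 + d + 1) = 4*d^2 + 9*d + 6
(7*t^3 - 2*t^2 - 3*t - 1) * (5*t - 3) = 35*t^4 - 31*t^3 - 9*t^2 + 4*t + 3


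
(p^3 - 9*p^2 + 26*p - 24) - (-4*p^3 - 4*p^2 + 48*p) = 5*p^3 - 5*p^2 - 22*p - 24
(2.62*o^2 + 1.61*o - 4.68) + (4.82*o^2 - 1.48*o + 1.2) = 7.44*o^2 + 0.13*o - 3.48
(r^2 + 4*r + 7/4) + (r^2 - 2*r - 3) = 2*r^2 + 2*r - 5/4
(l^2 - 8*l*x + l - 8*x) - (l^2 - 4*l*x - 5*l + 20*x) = -4*l*x + 6*l - 28*x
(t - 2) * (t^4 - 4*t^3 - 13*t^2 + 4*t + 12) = t^5 - 6*t^4 - 5*t^3 + 30*t^2 + 4*t - 24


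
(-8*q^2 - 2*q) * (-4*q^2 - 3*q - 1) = 32*q^4 + 32*q^3 + 14*q^2 + 2*q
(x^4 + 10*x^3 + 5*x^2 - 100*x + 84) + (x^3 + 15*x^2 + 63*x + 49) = x^4 + 11*x^3 + 20*x^2 - 37*x + 133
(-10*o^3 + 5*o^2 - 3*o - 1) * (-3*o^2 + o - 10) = 30*o^5 - 25*o^4 + 114*o^3 - 50*o^2 + 29*o + 10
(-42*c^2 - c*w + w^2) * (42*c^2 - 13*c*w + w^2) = -1764*c^4 + 504*c^3*w + 13*c^2*w^2 - 14*c*w^3 + w^4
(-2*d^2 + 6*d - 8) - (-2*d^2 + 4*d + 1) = 2*d - 9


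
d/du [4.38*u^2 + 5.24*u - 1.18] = 8.76*u + 5.24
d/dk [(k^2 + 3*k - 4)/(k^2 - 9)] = (-3*k^2 - 10*k - 27)/(k^4 - 18*k^2 + 81)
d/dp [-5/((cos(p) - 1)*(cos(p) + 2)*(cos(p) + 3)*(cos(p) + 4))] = -10*(37*cos(p)/2 + 6*cos(2*p) + cos(3*p)/2 + 5)*sin(p)/((cos(p) - 1)^2*(cos(p) + 2)^2*(cos(p) + 3)^2*(cos(p) + 4)^2)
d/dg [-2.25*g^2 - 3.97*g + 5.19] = -4.5*g - 3.97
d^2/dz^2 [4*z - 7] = 0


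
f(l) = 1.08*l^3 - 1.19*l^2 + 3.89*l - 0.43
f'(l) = 3.24*l^2 - 2.38*l + 3.89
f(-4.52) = -142.06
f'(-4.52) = 80.84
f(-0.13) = -0.96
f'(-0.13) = 4.25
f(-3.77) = -89.88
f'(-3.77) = 58.91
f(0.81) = 2.51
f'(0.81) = 4.09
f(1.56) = 6.84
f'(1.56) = 8.06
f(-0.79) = -4.78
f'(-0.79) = 7.79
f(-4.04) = -106.78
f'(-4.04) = 66.39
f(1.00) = 3.35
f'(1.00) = 4.75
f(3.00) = 29.69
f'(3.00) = 25.91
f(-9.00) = -919.15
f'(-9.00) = 287.75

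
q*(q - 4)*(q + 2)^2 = q^4 - 12*q^2 - 16*q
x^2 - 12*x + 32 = (x - 8)*(x - 4)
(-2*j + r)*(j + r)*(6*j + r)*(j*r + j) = -12*j^4*r - 12*j^4 - 8*j^3*r^2 - 8*j^3*r + 5*j^2*r^3 + 5*j^2*r^2 + j*r^4 + j*r^3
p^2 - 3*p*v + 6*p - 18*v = (p + 6)*(p - 3*v)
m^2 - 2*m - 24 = (m - 6)*(m + 4)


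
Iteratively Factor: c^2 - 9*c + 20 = (c - 4)*(c - 5)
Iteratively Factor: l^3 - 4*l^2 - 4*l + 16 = (l + 2)*(l^2 - 6*l + 8) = (l - 4)*(l + 2)*(l - 2)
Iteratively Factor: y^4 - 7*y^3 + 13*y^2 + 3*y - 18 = (y - 2)*(y^3 - 5*y^2 + 3*y + 9) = (y - 3)*(y - 2)*(y^2 - 2*y - 3) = (y - 3)*(y - 2)*(y + 1)*(y - 3)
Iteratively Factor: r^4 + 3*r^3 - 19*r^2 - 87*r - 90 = (r + 2)*(r^3 + r^2 - 21*r - 45) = (r + 2)*(r + 3)*(r^2 - 2*r - 15) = (r + 2)*(r + 3)^2*(r - 5)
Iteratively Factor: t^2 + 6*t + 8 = (t + 4)*(t + 2)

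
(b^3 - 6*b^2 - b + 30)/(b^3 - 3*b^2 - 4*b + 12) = (b - 5)/(b - 2)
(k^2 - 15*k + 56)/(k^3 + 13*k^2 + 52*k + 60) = (k^2 - 15*k + 56)/(k^3 + 13*k^2 + 52*k + 60)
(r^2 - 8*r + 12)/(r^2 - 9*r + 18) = (r - 2)/(r - 3)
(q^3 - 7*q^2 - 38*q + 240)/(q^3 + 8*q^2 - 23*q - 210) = (q - 8)/(q + 7)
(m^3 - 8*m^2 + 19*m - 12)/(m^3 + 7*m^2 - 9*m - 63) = (m^2 - 5*m + 4)/(m^2 + 10*m + 21)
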